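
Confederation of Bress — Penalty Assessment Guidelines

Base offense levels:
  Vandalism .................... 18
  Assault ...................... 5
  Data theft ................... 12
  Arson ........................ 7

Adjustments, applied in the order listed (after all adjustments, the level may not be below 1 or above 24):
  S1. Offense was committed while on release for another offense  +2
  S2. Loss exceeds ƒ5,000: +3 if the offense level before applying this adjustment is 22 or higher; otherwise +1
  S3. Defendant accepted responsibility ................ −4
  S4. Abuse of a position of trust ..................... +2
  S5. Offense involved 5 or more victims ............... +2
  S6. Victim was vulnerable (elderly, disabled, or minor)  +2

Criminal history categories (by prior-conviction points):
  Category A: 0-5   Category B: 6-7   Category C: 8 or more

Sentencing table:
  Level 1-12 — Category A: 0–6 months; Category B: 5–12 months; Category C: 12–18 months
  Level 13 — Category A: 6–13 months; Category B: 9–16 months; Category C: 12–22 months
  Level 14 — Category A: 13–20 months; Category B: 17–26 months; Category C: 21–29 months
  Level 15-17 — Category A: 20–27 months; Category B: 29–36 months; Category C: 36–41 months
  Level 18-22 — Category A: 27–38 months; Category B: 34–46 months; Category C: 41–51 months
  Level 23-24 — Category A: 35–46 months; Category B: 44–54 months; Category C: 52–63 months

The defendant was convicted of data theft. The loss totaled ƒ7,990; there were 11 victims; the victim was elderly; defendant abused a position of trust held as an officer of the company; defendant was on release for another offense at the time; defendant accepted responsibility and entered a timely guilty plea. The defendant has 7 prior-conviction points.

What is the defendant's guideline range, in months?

Base offense level for data theft: 12.
S1 applies: 12 + 2 = 14.
S2 applies (level before this adjustment is 14 < 22, so +1): 14 + 1 = 15.
S3 applies: 15 − 4 = 11.
S4 applies: 11 + 2 = 13.
S5 applies: 13 + 2 = 15.
S6 applies: 15 + 2 = 17.
Final offense level: 17.
Criminal history: 7 prior points → Category B (6-7).
Level 17 falls in the 15-17 band.
Grid: Level 15-17 × Category B = 29-36 months.

29-36 months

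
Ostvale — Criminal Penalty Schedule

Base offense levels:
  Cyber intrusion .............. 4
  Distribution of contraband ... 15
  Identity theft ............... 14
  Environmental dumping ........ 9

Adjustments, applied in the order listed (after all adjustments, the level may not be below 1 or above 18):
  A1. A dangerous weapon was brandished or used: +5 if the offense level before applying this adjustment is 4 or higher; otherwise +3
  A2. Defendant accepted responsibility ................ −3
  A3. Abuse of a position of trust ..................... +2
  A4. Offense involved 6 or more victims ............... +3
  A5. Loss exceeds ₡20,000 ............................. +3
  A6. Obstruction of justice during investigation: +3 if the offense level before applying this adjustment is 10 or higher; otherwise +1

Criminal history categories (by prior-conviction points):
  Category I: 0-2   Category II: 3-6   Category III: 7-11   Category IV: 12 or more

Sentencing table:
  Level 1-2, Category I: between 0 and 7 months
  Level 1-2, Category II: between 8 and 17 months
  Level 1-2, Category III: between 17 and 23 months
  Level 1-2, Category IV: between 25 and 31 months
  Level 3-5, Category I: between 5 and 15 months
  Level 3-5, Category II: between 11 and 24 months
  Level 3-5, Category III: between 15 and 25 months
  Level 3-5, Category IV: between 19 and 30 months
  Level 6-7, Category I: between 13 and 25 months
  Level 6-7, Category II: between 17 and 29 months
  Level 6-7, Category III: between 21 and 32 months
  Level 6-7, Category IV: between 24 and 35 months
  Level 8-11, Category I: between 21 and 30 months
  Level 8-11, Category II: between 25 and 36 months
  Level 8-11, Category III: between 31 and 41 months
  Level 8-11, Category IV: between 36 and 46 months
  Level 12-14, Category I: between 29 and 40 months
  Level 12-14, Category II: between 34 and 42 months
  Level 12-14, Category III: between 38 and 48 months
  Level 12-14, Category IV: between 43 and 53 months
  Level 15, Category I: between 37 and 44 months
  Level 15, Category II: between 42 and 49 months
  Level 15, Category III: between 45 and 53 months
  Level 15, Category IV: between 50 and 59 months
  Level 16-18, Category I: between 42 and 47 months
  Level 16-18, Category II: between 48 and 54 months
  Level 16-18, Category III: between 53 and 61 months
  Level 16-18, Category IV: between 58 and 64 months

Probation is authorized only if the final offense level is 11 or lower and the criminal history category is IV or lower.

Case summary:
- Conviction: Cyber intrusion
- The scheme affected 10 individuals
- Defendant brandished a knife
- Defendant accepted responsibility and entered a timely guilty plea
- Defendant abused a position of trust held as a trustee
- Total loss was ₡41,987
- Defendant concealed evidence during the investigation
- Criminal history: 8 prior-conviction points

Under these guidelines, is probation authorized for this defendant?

No

Base offense level for cyber intrusion: 4.
A1 applies (level before this adjustment is 4 ≥ 4, so +5): 4 + 5 = 9.
A2 applies: 9 − 3 = 6.
A3 applies: 6 + 2 = 8.
A4 applies: 8 + 3 = 11.
A5 applies: 11 + 3 = 14.
A6 applies (level before this adjustment is 14 ≥ 10, so +3): 14 + 3 = 17.
Final offense level: 17.
Criminal history: 8 prior points → Category III (7-11).
Level 17 falls in the 16-18 band.
Grid: Level 16-18 × Category III = 53-61 months.
Probation check: level 17 > 11 and category III ≤ IV → not eligible.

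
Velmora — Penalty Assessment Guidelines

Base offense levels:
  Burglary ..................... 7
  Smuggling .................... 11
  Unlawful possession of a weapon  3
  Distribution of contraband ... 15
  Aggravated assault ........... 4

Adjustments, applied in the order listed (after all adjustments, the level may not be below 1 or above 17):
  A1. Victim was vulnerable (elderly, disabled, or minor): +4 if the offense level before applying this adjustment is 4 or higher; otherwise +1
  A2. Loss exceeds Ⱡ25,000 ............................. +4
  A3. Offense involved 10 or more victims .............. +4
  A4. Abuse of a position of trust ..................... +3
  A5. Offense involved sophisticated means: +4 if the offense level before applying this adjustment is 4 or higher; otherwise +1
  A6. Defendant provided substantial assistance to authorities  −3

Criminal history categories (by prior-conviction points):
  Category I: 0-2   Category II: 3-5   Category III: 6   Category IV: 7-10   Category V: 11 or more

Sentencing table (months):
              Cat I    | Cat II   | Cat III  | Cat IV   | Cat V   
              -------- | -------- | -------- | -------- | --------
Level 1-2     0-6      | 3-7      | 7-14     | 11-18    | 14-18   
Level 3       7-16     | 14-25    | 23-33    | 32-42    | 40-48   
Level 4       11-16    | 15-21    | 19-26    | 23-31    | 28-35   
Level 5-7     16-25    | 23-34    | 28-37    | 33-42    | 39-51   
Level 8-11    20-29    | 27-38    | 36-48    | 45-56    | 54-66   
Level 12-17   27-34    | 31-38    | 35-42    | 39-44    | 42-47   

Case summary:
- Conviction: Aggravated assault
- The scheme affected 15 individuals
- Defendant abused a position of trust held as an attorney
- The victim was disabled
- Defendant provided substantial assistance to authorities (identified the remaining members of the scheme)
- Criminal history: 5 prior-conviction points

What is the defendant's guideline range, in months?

31-38 months

Base offense level for aggravated assault: 4.
A1 applies (level before this adjustment is 4 ≥ 4, so +4): 4 + 4 = 8.
A2 does not apply.
A3 applies: 8 + 4 = 12.
A4 applies: 12 + 3 = 15.
A6 applies: 15 − 3 = 12.
Final offense level: 12.
Criminal history: 5 prior points → Category II (3-5).
Level 12 falls in the 12-17 band.
Grid: Level 12-17 × Category II = 31-38 months.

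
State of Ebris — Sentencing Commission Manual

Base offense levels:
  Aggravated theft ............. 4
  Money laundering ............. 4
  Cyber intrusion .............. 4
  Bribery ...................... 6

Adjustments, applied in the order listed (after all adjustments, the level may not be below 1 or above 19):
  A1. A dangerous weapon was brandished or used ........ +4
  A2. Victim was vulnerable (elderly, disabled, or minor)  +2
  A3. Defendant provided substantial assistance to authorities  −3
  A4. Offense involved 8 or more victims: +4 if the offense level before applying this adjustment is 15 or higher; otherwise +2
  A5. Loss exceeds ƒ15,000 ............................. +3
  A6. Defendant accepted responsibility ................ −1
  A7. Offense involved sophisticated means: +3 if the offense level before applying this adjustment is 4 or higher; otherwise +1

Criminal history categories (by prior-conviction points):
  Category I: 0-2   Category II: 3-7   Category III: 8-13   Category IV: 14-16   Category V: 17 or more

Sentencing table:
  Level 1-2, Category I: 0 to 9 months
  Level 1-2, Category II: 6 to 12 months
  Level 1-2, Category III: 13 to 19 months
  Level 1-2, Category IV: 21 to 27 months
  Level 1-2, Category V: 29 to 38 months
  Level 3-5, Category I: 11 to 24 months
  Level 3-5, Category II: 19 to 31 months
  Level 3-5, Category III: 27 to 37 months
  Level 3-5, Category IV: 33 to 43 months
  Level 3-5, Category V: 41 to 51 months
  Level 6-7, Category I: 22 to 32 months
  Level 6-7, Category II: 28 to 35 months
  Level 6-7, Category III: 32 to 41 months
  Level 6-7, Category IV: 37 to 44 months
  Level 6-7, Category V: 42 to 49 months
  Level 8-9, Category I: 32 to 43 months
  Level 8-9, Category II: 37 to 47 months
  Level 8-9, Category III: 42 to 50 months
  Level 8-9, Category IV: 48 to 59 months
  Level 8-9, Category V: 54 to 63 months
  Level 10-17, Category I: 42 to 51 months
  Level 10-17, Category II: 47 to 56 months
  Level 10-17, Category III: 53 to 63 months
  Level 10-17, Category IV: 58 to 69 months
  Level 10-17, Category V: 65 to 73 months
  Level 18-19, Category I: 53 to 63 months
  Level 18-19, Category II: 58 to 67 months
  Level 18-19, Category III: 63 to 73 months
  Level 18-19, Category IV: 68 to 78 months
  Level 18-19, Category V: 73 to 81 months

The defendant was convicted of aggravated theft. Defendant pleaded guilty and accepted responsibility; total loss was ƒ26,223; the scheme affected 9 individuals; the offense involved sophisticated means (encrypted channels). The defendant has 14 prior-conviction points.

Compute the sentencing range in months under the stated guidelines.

Base offense level for aggravated theft: 4.
A1 does not apply.
A4 applies (level before this adjustment is 4 < 15, so +2): 4 + 2 = 6.
A5 applies: 6 + 3 = 9.
A6 applies: 9 − 1 = 8.
A7 applies (level before this adjustment is 8 ≥ 4, so +3): 8 + 3 = 11.
Final offense level: 11.
Criminal history: 14 prior points → Category IV (14-16).
Level 11 falls in the 10-17 band.
Grid: Level 10-17 × Category IV = 58-69 months.

58-69 months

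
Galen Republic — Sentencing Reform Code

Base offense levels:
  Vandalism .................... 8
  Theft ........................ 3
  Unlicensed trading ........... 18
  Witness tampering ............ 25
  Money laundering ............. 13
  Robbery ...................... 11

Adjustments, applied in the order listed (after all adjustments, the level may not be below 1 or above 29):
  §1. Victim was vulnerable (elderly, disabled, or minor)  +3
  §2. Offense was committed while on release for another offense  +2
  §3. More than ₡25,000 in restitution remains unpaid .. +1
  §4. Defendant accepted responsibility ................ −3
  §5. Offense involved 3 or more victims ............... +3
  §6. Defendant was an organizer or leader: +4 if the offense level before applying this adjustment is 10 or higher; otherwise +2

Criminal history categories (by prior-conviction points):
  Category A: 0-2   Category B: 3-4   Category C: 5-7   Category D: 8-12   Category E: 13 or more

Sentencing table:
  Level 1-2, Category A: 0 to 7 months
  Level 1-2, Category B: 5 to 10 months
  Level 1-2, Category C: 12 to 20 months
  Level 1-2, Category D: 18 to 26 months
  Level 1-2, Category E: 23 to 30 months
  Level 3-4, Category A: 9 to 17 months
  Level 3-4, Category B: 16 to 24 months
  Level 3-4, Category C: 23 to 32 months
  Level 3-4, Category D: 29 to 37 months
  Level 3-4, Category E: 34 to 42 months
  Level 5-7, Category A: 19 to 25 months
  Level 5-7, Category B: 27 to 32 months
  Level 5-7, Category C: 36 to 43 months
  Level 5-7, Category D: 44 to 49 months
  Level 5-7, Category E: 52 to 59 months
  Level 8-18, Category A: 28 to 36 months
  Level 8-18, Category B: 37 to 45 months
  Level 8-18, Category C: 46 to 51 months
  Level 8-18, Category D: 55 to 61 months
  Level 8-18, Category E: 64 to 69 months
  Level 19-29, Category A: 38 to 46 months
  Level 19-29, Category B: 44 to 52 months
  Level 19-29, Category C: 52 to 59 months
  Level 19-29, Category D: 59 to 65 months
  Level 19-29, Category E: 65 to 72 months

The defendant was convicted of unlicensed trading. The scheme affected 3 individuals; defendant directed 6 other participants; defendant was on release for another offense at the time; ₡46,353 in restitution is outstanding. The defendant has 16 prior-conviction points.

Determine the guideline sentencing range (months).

65-72 months

Base offense level for unlicensed trading: 18.
§2 applies: 18 + 2 = 20.
§3 applies: 20 + 1 = 21.
§5 applies: 21 + 3 = 24.
§6 applies (level before this adjustment is 24 ≥ 10, so +4): 24 + 4 = 28.
Final offense level: 28.
Criminal history: 16 prior points → Category E (13+).
Level 28 falls in the 19-29 band.
Grid: Level 19-29 × Category E = 65-72 months.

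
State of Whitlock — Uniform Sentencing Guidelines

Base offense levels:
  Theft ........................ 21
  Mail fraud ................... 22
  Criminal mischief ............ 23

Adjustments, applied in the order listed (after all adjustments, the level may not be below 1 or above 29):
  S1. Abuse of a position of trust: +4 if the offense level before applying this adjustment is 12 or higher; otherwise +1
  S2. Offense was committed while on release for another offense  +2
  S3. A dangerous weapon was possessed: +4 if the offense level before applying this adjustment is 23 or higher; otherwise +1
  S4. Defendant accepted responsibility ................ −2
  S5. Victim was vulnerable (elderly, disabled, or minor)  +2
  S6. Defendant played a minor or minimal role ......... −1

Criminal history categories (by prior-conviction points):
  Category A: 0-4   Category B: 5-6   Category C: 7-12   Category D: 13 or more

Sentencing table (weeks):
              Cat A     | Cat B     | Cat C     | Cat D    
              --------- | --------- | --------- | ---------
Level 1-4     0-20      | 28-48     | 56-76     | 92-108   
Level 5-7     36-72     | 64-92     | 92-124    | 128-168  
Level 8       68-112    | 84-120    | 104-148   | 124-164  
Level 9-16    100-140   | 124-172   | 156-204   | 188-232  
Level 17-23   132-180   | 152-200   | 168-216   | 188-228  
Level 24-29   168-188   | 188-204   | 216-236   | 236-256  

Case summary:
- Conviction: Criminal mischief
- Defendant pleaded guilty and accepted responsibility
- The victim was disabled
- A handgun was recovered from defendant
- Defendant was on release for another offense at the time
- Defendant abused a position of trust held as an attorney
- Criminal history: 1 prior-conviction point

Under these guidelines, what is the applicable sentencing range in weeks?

Base offense level for criminal mischief: 23.
S1 applies (level before this adjustment is 23 ≥ 12, so +4): 23 + 4 = 27.
S2 applies: 27 + 2 = 29.
S3 applies (level before this adjustment is 29 ≥ 23, so +4): 29 + 4 = 33.
S4 applies: 33 − 2 = 31.
S5 applies: 31 + 2 = 33.
Level 33 exceeds the maximum of 29; capped at 29.
Final offense level: 29.
Criminal history: 1 prior point → Category A (0-4).
Level 29 falls in the 24-29 band.
Grid: Level 24-29 × Category A = 168-188 weeks.

168-188 weeks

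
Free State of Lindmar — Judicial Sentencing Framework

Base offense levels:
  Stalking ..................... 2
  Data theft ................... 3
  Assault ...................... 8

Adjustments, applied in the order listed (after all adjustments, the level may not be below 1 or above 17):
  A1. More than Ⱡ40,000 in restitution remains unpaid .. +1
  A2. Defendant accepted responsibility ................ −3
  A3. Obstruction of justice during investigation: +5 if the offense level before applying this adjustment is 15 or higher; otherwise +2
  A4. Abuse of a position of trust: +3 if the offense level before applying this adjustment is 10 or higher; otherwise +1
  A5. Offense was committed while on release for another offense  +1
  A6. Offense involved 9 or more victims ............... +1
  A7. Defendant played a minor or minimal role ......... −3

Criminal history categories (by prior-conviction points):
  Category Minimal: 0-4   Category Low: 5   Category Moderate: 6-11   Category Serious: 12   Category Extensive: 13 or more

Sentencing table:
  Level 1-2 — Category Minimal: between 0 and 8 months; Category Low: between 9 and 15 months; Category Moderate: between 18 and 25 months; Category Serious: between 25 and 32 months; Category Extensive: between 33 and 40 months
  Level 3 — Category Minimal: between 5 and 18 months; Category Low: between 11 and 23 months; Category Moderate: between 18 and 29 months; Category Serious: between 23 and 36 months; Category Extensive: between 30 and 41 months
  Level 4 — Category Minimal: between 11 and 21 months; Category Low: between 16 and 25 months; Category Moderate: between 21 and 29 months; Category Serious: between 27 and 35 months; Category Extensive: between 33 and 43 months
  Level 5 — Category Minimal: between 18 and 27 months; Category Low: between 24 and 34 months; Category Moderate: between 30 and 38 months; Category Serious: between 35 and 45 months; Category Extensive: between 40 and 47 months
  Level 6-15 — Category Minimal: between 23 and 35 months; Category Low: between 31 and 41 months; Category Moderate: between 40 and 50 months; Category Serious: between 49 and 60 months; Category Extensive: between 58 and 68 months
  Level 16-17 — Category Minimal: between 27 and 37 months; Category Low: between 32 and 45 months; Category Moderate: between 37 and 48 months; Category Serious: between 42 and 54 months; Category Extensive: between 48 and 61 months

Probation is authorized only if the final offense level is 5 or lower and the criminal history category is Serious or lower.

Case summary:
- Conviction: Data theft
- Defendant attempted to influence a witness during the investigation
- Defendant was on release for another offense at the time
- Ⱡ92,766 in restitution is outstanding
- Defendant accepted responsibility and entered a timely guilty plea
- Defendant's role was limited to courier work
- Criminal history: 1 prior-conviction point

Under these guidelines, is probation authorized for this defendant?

Base offense level for data theft: 3.
A1 applies: 3 + 1 = 4.
A2 applies: 4 − 3 = 1.
A3 applies (level before this adjustment is 1 < 15, so +2): 1 + 2 = 3.
A4 does not apply.
A5 applies: 3 + 1 = 4.
A6 does not apply.
A7 applies: 4 − 3 = 1.
Final offense level: 1.
Criminal history: 1 prior point → Category Minimal (0-4).
Level 1 falls in the 1-2 band.
Grid: Level 1-2 × Category Minimal = 0-8 months.
Probation check: level 1 ≤ 5 and category Minimal ≤ Serious → eligible.

Yes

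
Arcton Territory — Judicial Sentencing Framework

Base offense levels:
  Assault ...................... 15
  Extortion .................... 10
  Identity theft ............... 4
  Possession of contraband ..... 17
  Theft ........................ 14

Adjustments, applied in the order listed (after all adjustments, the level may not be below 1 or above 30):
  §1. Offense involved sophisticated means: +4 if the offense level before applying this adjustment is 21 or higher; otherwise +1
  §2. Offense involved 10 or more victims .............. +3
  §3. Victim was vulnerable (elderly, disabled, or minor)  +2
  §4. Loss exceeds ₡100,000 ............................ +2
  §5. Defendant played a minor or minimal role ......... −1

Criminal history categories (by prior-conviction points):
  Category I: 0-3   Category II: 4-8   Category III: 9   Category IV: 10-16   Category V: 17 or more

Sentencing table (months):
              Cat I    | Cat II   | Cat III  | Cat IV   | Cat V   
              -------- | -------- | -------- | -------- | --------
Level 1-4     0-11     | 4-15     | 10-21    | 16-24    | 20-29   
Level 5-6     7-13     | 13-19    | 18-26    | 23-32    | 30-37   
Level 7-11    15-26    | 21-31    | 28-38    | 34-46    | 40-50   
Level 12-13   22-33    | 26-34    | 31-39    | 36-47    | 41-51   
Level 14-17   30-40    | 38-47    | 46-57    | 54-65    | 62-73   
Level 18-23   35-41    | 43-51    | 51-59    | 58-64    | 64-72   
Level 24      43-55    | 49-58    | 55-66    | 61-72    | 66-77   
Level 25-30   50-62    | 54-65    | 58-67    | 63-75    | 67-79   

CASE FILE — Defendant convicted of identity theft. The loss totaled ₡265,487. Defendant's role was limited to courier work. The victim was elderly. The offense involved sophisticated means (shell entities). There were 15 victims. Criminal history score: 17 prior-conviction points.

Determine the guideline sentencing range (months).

40-50 months

Base offense level for identity theft: 4.
§1 applies (level before this adjustment is 4 < 21, so +1): 4 + 1 = 5.
§2 applies: 5 + 3 = 8.
§3 applies: 8 + 2 = 10.
§4 applies: 10 + 2 = 12.
§5 applies: 12 − 1 = 11.
Final offense level: 11.
Criminal history: 17 prior points → Category V (17+).
Level 11 falls in the 7-11 band.
Grid: Level 7-11 × Category V = 40-50 months.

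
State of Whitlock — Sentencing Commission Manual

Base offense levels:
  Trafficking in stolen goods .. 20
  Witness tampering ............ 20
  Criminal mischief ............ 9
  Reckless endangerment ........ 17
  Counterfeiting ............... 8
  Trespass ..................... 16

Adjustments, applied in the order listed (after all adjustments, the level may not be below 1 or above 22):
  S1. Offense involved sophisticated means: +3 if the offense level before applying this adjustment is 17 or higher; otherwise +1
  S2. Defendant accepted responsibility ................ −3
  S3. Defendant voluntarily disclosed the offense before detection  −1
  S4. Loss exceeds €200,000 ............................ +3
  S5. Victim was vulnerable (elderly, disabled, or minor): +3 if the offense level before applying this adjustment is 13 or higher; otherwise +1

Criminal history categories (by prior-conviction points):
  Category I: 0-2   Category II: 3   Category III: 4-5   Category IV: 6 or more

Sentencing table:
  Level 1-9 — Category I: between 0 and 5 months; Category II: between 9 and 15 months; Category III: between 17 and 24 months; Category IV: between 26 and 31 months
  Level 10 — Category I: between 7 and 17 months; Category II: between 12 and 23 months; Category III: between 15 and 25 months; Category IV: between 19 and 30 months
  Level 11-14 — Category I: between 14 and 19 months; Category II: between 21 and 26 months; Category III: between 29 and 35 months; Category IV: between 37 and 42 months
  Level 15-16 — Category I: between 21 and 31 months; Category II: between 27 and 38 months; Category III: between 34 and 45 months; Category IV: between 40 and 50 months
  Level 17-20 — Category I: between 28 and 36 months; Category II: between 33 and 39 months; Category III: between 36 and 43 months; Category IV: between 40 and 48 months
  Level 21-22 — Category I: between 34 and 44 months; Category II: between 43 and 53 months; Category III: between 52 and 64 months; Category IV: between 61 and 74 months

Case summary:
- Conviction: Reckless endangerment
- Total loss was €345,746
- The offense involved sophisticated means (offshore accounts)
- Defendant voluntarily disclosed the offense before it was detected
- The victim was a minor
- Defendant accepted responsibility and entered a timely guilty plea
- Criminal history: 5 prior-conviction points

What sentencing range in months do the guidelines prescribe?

52-64 months

Base offense level for reckless endangerment: 17.
S1 applies (level before this adjustment is 17 ≥ 17, so +3): 17 + 3 = 20.
S2 applies: 20 − 3 = 17.
S3 applies: 17 − 1 = 16.
S4 applies: 16 + 3 = 19.
S5 applies (level before this adjustment is 19 ≥ 13, so +3): 19 + 3 = 22.
Final offense level: 22.
Criminal history: 5 prior points → Category III (4-5).
Level 22 falls in the 21-22 band.
Grid: Level 21-22 × Category III = 52-64 months.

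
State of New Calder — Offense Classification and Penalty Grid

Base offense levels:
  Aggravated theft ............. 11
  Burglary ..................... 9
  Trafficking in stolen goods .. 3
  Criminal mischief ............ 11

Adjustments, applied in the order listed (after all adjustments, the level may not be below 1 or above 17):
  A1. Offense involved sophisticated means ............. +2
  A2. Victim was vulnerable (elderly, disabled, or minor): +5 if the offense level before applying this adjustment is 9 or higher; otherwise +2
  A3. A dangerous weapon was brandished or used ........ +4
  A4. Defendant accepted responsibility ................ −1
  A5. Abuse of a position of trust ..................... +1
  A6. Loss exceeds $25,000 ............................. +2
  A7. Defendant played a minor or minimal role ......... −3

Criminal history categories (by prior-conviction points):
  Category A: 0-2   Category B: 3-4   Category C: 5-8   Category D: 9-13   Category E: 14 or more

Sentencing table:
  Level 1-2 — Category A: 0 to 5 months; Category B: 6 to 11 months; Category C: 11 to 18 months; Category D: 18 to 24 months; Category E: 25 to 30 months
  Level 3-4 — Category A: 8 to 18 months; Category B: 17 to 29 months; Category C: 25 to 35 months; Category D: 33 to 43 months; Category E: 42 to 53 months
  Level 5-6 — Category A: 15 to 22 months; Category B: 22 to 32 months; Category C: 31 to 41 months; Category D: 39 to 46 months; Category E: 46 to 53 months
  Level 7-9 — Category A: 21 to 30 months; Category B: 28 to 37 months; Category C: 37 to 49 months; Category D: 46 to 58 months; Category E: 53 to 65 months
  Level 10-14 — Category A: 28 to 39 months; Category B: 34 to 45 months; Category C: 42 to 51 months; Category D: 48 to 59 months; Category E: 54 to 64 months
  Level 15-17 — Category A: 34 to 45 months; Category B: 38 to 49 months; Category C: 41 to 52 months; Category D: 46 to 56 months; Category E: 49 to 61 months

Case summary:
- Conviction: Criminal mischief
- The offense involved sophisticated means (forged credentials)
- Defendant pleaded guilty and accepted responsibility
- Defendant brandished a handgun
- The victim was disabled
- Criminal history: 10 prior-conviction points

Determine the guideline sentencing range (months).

46-56 months

Base offense level for criminal mischief: 11.
A1 applies: 11 + 2 = 13.
A2 applies (level before this adjustment is 13 ≥ 9, so +5): 13 + 5 = 18.
A3 applies: 18 + 4 = 22.
A4 applies: 22 − 1 = 21.
A7 does not apply.
Level 21 exceeds the maximum of 17; capped at 17.
Final offense level: 17.
Criminal history: 10 prior points → Category D (9-13).
Level 17 falls in the 15-17 band.
Grid: Level 15-17 × Category D = 46-56 months.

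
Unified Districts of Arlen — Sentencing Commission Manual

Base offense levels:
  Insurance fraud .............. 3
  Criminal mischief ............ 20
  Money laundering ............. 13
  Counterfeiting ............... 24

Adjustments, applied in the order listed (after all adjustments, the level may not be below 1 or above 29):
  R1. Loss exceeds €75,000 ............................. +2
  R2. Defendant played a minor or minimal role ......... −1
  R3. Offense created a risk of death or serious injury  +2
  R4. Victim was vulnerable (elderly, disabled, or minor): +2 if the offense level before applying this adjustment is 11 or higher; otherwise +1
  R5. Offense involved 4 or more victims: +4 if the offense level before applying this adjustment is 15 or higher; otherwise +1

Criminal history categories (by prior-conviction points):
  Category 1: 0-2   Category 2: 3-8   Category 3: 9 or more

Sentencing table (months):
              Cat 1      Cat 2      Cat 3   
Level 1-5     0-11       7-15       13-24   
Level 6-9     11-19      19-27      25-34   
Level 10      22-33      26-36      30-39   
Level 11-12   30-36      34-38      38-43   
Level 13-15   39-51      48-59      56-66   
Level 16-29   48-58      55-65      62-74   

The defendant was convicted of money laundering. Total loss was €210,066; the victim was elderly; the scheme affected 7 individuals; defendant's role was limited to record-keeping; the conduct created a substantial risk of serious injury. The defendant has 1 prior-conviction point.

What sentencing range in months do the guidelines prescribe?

48-58 months

Base offense level for money laundering: 13.
R1 applies: 13 + 2 = 15.
R2 applies: 15 − 1 = 14.
R3 applies: 14 + 2 = 16.
R4 applies (level before this adjustment is 16 ≥ 11, so +2): 16 + 2 = 18.
R5 applies (level before this adjustment is 18 ≥ 15, so +4): 18 + 4 = 22.
Final offense level: 22.
Criminal history: 1 prior point → Category 1 (0-2).
Level 22 falls in the 16-29 band.
Grid: Level 16-29 × Category 1 = 48-58 months.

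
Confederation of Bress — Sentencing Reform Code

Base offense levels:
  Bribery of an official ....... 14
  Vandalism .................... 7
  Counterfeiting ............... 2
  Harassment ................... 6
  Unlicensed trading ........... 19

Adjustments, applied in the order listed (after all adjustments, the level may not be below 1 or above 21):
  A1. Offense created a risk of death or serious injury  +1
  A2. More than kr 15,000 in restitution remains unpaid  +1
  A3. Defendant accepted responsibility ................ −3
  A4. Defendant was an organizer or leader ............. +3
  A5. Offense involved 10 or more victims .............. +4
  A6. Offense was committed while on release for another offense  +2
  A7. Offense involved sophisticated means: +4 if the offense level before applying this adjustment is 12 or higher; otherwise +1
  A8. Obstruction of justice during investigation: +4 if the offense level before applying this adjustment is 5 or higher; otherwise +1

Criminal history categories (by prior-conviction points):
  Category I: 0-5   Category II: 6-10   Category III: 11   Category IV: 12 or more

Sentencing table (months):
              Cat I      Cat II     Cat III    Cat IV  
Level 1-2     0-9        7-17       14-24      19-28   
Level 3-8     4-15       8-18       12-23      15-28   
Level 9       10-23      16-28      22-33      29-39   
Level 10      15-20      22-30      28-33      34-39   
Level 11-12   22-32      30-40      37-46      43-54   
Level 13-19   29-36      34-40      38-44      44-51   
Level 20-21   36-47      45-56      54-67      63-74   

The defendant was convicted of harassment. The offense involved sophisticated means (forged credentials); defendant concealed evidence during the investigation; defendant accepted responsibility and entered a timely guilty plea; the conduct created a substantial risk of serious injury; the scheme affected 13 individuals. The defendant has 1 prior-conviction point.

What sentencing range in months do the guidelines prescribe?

Base offense level for harassment: 6.
A1 applies: 6 + 1 = 7.
A3 applies: 7 − 3 = 4.
A4 does not apply.
A5 applies: 4 + 4 = 8.
A7 applies (level before this adjustment is 8 < 12, so +1): 8 + 1 = 9.
A8 applies (level before this adjustment is 9 ≥ 5, so +4): 9 + 4 = 13.
Final offense level: 13.
Criminal history: 1 prior point → Category I (0-5).
Level 13 falls in the 13-19 band.
Grid: Level 13-19 × Category I = 29-36 months.

29-36 months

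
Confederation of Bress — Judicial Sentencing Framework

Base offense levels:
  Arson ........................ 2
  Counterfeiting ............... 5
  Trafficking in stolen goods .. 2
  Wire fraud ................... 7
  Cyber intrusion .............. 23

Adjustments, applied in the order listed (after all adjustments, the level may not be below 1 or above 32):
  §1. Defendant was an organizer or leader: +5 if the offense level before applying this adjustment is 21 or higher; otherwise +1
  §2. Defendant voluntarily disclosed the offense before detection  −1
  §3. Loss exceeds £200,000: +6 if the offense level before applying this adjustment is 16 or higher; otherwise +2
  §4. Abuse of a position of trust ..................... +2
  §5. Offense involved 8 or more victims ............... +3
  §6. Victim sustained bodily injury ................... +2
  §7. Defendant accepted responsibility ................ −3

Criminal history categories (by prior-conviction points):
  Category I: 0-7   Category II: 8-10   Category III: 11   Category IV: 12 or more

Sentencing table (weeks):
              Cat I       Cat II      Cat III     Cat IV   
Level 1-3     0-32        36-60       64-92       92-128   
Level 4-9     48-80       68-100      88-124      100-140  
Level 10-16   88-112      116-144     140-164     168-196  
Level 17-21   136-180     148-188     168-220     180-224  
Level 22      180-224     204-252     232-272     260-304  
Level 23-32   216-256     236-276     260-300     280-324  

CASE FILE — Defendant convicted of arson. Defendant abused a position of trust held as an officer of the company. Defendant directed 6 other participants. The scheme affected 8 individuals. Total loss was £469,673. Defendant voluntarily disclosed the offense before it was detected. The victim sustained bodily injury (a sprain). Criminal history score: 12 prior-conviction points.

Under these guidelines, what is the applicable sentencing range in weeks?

168-196 weeks

Base offense level for arson: 2.
§1 applies (level before this adjustment is 2 < 21, so +1): 2 + 1 = 3.
§2 applies: 3 − 1 = 2.
§3 applies (level before this adjustment is 2 < 16, so +2): 2 + 2 = 4.
§4 applies: 4 + 2 = 6.
§5 applies: 6 + 3 = 9.
§6 applies: 9 + 2 = 11.
§7 does not apply.
Final offense level: 11.
Criminal history: 12 prior points → Category IV (12+).
Level 11 falls in the 10-16 band.
Grid: Level 10-16 × Category IV = 168-196 weeks.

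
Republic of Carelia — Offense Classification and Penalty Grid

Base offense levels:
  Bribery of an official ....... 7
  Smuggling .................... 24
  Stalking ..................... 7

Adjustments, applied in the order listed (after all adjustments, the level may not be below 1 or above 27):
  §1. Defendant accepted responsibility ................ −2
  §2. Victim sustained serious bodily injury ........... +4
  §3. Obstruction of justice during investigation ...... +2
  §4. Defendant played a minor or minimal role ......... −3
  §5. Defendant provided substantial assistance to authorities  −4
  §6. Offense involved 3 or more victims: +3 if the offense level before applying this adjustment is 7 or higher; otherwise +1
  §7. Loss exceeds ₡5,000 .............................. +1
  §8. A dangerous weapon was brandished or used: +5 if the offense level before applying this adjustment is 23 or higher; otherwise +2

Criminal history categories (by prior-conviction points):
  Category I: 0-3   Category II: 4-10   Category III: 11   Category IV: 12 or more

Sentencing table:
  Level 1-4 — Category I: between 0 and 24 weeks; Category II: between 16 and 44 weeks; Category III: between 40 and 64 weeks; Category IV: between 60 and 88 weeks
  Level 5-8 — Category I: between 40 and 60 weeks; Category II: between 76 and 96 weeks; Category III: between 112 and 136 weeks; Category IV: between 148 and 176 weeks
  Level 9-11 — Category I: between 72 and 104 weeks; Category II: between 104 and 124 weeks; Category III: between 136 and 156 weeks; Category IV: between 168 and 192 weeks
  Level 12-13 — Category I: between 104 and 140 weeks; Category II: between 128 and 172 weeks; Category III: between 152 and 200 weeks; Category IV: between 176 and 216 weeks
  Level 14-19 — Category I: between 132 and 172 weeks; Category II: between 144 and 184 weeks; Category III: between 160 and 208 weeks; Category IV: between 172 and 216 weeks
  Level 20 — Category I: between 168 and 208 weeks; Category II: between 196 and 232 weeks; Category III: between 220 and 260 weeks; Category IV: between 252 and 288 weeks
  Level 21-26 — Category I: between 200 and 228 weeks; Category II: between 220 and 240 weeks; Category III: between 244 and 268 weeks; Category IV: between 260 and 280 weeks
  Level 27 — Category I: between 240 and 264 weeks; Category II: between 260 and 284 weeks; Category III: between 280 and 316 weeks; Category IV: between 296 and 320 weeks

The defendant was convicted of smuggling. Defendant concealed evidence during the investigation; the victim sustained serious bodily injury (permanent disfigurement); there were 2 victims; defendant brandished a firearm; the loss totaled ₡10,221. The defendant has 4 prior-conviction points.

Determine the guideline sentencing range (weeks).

260-284 weeks

Base offense level for smuggling: 24.
§2 applies: 24 + 4 = 28.
§3 applies: 28 + 2 = 30.
§4 does not apply.
§7 applies: 30 + 1 = 31.
§8 applies (level before this adjustment is 31 ≥ 23, so +5): 31 + 5 = 36.
Level 36 exceeds the maximum of 27; capped at 27.
Final offense level: 27.
Criminal history: 4 prior points → Category II (4-10).
Level 27 falls in the 27 band.
Grid: Level 27 × Category II = 260-284 weeks.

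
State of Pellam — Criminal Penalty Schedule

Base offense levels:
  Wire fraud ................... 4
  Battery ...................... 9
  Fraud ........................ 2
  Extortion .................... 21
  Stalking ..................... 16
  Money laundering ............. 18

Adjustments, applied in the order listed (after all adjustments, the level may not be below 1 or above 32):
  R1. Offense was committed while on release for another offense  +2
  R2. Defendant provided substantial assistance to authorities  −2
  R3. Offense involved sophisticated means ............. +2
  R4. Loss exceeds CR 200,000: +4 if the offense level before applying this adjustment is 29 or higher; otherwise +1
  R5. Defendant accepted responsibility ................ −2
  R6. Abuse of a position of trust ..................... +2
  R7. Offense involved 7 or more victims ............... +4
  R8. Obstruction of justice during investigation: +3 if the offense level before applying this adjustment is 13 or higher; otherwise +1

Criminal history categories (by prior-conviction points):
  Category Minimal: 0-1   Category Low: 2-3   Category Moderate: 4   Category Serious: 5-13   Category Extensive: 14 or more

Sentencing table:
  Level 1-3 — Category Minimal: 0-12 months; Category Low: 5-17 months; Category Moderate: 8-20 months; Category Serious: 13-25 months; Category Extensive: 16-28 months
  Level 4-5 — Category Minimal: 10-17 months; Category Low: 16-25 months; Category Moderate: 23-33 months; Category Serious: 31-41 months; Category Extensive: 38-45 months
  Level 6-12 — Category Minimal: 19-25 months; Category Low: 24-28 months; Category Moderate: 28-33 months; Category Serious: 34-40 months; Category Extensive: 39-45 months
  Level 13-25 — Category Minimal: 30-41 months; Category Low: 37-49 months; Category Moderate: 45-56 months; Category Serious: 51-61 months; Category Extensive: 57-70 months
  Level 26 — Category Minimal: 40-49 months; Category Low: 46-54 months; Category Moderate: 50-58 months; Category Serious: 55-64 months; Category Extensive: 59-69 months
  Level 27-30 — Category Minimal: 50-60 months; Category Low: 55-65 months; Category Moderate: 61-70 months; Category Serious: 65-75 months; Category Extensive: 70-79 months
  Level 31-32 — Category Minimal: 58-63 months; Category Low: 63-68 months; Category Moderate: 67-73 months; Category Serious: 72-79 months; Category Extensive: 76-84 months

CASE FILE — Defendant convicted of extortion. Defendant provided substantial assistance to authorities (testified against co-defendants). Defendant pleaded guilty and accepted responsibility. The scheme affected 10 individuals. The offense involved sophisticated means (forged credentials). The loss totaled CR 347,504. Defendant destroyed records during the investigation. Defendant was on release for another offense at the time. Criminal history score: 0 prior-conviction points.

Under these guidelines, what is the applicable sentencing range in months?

Base offense level for extortion: 21.
R1 applies: 21 + 2 = 23.
R2 applies: 23 − 2 = 21.
R3 applies: 21 + 2 = 23.
R4 applies (level before this adjustment is 23 < 29, so +1): 23 + 1 = 24.
R5 applies: 24 − 2 = 22.
R7 applies: 22 + 4 = 26.
R8 applies (level before this adjustment is 26 ≥ 13, so +3): 26 + 3 = 29.
Final offense level: 29.
Criminal history: 0 prior points → Category Minimal (0-1).
Level 29 falls in the 27-30 band.
Grid: Level 27-30 × Category Minimal = 50-60 months.

50-60 months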